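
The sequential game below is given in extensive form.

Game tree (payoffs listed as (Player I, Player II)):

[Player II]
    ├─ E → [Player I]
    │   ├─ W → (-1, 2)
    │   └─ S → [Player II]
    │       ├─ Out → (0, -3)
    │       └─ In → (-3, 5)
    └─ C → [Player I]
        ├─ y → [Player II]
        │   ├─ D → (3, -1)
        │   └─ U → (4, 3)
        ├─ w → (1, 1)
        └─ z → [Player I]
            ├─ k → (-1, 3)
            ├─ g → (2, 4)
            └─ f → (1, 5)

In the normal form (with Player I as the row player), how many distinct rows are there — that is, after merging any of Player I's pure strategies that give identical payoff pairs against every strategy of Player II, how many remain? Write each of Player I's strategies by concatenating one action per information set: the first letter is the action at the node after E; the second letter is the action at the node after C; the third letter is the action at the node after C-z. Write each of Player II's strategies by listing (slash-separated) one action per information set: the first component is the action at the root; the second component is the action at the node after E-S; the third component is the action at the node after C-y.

Player I has 18 pure strategies: Wyk, Wyg, Wyf, Wwk, Wwg, Wwf, Wzk, Wzg, Wzf, Syk, Syg, Syf, Swk, Swg, Swf, Szk, Szg, Szf. Columns: E/Out/D, E/Out/U, E/In/D, E/In/U, C/Out/D, C/Out/U, C/In/D, C/In/U.
{Wyk, Wyg, Wyf} → row (-1,2) (-1,2) (-1,2) (-1,2) (3,-1) (4,3) (3,-1) (4,3)
{Wwk, Wwg, Wwf} → row (-1,2) (-1,2) (-1,2) (-1,2) (1,1) (1,1) (1,1) (1,1)
{Wzk} → row (-1,2) (-1,2) (-1,2) (-1,2) (-1,3) (-1,3) (-1,3) (-1,3)
{Wzg} → row (-1,2) (-1,2) (-1,2) (-1,2) (2,4) (2,4) (2,4) (2,4)
{Wzf} → row (-1,2) (-1,2) (-1,2) (-1,2) (1,5) (1,5) (1,5) (1,5)
{Syk, Syg, Syf} → row (0,-3) (0,-3) (-3,5) (-3,5) (3,-1) (4,3) (3,-1) (4,3)
{Swk, Swg, Swf} → row (0,-3) (0,-3) (-3,5) (-3,5) (1,1) (1,1) (1,1) (1,1)
{Szk} → row (0,-3) (0,-3) (-3,5) (-3,5) (-1,3) (-1,3) (-1,3) (-1,3)
{Szg} → row (0,-3) (0,-3) (-3,5) (-3,5) (2,4) (2,4) (2,4) (2,4)
{Szf} → row (0,-3) (0,-3) (-3,5) (-3,5) (1,5) (1,5) (1,5) (1,5)
That's 10 distinct rows out of 18 strategies.

10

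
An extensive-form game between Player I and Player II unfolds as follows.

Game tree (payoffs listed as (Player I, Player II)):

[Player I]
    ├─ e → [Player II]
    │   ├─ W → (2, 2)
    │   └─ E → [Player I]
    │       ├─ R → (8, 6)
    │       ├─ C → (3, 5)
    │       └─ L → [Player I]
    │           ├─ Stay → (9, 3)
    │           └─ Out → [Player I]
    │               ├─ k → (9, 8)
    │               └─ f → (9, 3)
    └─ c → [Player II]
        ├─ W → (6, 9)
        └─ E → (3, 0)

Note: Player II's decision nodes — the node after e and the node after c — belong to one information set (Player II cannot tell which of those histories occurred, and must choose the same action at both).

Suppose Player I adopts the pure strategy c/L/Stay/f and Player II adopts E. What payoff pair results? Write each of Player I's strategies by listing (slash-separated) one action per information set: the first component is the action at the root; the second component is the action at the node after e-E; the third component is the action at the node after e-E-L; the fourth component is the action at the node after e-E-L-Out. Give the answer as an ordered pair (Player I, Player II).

Trace the play path from the root:
  Player I plays c
  Player II plays E at [c]
→ terminal payoff (3, 0).
(Player I's choice at the node after e-E is never reached on this path, so it doesn't affect the outcome.)

(3, 0)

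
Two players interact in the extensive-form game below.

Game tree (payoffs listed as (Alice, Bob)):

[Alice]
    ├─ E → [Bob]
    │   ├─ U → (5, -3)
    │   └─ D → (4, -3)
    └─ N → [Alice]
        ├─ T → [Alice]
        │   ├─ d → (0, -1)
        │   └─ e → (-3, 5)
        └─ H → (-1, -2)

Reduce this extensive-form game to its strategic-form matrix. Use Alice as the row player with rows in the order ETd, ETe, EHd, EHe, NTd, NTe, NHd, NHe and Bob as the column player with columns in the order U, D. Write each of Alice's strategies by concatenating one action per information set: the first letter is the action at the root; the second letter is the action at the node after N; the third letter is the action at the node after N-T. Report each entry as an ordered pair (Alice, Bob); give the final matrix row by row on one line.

ETd: (5,-3) (4,-3) | ETe: (5,-3) (4,-3) | EHd: (5,-3) (4,-3) | EHe: (5,-3) (4,-3) | NTd: (0,-1) (0,-1) | NTe: (-3,5) (-3,5) | NHd: (-1,-2) (-1,-2) | NHe: (-1,-2) (-1,-2)

            U        D
 ETd   (5,-3)   (4,-3)
 ETe   (5,-3)   (4,-3)
 EHd   (5,-3)   (4,-3)
 EHe   (5,-3)   (4,-3)
 NTd   (0,-1)   (0,-1)
 NTe   (-3,5)   (-3,5)
 NHd  (-1,-2)  (-1,-2)
 NHe  (-1,-2)  (-1,-2)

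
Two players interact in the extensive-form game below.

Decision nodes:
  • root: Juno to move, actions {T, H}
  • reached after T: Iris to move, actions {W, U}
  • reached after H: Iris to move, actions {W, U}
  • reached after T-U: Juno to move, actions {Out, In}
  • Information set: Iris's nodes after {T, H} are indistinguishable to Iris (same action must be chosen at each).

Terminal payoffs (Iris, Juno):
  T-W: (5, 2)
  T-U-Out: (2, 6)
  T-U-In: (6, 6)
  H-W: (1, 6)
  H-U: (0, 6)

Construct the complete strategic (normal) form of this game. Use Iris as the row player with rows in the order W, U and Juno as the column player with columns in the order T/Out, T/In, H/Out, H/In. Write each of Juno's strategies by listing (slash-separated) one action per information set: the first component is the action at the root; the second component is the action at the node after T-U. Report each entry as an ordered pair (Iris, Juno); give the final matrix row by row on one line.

W: (5,2) (5,2) (1,6) (1,6) | U: (2,6) (6,6) (0,6) (0,6)

Row W: T/Out→(5,2), T/In→(5,2), H/Out→(1,6), H/In→(1,6)
Row U: T/Out→(2,6), T/In→(6,6), H/Out→(0,6), H/In→(0,6)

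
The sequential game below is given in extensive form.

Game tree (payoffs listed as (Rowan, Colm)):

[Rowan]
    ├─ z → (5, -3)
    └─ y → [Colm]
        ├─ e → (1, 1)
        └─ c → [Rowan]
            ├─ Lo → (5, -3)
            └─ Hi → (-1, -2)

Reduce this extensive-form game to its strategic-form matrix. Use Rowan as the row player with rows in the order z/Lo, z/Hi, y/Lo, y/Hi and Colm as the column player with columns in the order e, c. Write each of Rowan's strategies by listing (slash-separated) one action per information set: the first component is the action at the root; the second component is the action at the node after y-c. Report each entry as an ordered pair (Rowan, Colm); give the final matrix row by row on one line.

z/Lo: (5,-3) (5,-3) | z/Hi: (5,-3) (5,-3) | y/Lo: (1,1) (5,-3) | y/Hi: (1,1) (-1,-2)

            e        c
z/Lo   (5,-3)   (5,-3)
z/Hi   (5,-3)   (5,-3)
y/Lo    (1,1)   (5,-3)
y/Hi    (1,1)  (-1,-2)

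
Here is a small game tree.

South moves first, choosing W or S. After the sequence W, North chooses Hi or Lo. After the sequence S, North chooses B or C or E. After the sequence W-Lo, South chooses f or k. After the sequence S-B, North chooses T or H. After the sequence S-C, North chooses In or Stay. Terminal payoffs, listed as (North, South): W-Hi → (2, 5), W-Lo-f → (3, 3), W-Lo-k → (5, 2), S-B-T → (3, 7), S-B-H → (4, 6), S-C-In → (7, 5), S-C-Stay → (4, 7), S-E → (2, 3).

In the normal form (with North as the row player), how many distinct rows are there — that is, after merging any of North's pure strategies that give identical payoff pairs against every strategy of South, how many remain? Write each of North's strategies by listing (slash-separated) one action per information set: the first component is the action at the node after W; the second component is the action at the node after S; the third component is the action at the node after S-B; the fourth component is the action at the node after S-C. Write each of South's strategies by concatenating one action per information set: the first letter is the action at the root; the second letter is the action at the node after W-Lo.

North has 24 pure strategies: Hi/B/T/In, Hi/B/T/Stay, Hi/B/H/In, Hi/B/H/Stay, Hi/C/T/In, Hi/C/T/Stay, Hi/C/H/In, Hi/C/H/Stay, Hi/E/T/In, Hi/E/T/Stay, Hi/E/H/In, Hi/E/H/Stay, Lo/B/T/In, Lo/B/T/Stay, Lo/B/H/In, Lo/B/H/Stay, Lo/C/T/In, Lo/C/T/Stay, Lo/C/H/In, Lo/C/H/Stay, Lo/E/T/In, Lo/E/T/Stay, Lo/E/H/In, Lo/E/H/Stay. Columns: Wf, Wk, Sf, Sk.
{Hi/B/T/In, Hi/B/T/Stay} → row (2,5) (2,5) (3,7) (3,7)
{Hi/B/H/In, Hi/B/H/Stay} → row (2,5) (2,5) (4,6) (4,6)
{Hi/C/T/In, Hi/C/H/In} → row (2,5) (2,5) (7,5) (7,5)
{Hi/C/T/Stay, Hi/C/H/Stay} → row (2,5) (2,5) (4,7) (4,7)
{Hi/E/T/In, Hi/E/T/Stay, Hi/E/H/In, Hi/E/H/Stay} → row (2,5) (2,5) (2,3) (2,3)
{Lo/B/T/In, Lo/B/T/Stay} → row (3,3) (5,2) (3,7) (3,7)
{Lo/B/H/In, Lo/B/H/Stay} → row (3,3) (5,2) (4,6) (4,6)
{Lo/C/T/In, Lo/C/H/In} → row (3,3) (5,2) (7,5) (7,5)
{Lo/C/T/Stay, Lo/C/H/Stay} → row (3,3) (5,2) (4,7) (4,7)
{Lo/E/T/In, Lo/E/T/Stay, Lo/E/H/In, Lo/E/H/Stay} → row (3,3) (5,2) (2,3) (2,3)
That's 10 distinct rows out of 24 strategies.

10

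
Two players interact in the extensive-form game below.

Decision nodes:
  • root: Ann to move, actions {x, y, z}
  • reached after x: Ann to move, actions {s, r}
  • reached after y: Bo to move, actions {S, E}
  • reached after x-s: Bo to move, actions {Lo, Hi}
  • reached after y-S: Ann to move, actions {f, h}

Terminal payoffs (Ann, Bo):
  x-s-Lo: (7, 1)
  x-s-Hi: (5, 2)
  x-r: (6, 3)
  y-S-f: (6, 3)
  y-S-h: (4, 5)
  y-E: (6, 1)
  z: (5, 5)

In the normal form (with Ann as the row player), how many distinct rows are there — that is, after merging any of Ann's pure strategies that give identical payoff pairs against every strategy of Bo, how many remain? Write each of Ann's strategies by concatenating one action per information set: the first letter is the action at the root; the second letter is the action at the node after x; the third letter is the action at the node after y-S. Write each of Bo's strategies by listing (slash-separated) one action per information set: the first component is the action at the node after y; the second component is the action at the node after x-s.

Ann has 12 pure strategies: xsf, xsh, xrf, xrh, ysf, ysh, yrf, yrh, zsf, zsh, zrf, zrh. Columns: S/Lo, S/Hi, E/Lo, E/Hi.
{xsf, xsh} → row (7,1) (5,2) (7,1) (5,2)
{xrf, xrh} → row (6,3) (6,3) (6,3) (6,3)
{ysf, yrf} → row (6,3) (6,3) (6,1) (6,1)
{ysh, yrh} → row (4,5) (4,5) (6,1) (6,1)
{zsf, zsh, zrf, zrh} → row (5,5) (5,5) (5,5) (5,5)
That's 5 distinct rows out of 12 strategies.

5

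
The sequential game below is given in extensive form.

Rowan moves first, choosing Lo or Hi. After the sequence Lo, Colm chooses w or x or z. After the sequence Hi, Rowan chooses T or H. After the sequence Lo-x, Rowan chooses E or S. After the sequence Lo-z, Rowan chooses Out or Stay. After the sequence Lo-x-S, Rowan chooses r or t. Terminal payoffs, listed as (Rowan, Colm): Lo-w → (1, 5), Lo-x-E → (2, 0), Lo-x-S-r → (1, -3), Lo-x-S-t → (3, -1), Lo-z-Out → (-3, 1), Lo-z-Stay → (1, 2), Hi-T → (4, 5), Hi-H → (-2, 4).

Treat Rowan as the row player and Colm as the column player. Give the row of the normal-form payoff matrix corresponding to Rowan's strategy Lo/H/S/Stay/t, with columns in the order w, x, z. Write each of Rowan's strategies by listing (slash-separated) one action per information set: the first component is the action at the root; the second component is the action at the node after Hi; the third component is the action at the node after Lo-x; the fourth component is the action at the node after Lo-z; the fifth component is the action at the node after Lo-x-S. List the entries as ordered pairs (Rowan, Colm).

vs w: Rowan plays Lo → Colm plays w at [Lo] → (1, 5)
vs x: Rowan plays Lo → Colm plays x at [Lo] → Rowan plays S at [Lo-x] → Rowan plays t at [Lo-x-S] → (3, -1)
vs z: Rowan plays Lo → Colm plays z at [Lo] → Rowan plays Stay at [Lo-z] → (1, 2)

(1,5) (3,-1) (1,2)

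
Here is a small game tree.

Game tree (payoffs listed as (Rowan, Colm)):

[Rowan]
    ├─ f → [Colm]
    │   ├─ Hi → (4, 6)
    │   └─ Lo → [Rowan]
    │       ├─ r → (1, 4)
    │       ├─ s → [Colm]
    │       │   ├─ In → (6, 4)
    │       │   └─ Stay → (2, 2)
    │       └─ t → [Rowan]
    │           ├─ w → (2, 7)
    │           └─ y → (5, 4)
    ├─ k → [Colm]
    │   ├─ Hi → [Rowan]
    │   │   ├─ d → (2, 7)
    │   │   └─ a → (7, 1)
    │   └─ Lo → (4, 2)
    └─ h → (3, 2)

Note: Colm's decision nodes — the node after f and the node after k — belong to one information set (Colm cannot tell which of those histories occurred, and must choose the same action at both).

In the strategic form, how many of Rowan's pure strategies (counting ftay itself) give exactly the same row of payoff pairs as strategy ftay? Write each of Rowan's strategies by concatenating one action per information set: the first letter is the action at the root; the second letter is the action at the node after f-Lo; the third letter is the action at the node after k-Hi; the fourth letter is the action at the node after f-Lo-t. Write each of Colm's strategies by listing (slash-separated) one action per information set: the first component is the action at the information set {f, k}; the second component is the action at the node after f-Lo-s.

Row for ftay (columns Hi/In, Hi/Stay, Lo/In, Lo/Stay): (4,6) (4,6) (5,4) (5,4).
Under ftay, Rowan's choice at the node after k-Hi can never be reached regardless of what Colm does, so varying those choices leaves every outcome unchanged.
Holding the reachable choices fixed and varying the unreachable one freely already gives 2 equivalent strategies.
No other strategy reproduces this row, so those 2 are the full class: ftdy, ftay.

2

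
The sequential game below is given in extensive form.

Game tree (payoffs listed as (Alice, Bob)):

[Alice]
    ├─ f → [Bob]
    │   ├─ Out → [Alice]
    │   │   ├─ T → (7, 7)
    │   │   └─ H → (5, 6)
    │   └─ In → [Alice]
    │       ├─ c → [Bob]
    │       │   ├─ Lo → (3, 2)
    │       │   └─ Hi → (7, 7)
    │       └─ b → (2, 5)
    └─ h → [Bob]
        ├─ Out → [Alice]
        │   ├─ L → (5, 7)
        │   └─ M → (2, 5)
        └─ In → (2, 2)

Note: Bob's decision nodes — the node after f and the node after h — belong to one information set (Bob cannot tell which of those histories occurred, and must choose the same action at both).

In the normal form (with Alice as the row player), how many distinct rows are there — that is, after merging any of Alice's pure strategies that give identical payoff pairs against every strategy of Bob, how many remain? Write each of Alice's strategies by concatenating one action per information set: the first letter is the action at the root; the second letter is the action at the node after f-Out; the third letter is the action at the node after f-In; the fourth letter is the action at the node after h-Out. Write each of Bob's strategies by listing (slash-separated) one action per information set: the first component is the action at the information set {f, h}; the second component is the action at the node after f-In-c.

6

Alice has 16 pure strategies: fTcL, fTcM, fTbL, fTbM, fHcL, fHcM, fHbL, fHbM, hTcL, hTcM, hTbL, hTbM, hHcL, hHcM, hHbL, hHbM. Columns: Out/Lo, Out/Hi, In/Lo, In/Hi.
{fTcL, fTcM} → row (7,7) (7,7) (3,2) (7,7)
{fTbL, fTbM} → row (7,7) (7,7) (2,5) (2,5)
{fHcL, fHcM} → row (5,6) (5,6) (3,2) (7,7)
{fHbL, fHbM} → row (5,6) (5,6) (2,5) (2,5)
{hTcL, hTbL, hHcL, hHbL} → row (5,7) (5,7) (2,2) (2,2)
{hTcM, hTbM, hHcM, hHbM} → row (2,5) (2,5) (2,2) (2,2)
That's 6 distinct rows out of 16 strategies.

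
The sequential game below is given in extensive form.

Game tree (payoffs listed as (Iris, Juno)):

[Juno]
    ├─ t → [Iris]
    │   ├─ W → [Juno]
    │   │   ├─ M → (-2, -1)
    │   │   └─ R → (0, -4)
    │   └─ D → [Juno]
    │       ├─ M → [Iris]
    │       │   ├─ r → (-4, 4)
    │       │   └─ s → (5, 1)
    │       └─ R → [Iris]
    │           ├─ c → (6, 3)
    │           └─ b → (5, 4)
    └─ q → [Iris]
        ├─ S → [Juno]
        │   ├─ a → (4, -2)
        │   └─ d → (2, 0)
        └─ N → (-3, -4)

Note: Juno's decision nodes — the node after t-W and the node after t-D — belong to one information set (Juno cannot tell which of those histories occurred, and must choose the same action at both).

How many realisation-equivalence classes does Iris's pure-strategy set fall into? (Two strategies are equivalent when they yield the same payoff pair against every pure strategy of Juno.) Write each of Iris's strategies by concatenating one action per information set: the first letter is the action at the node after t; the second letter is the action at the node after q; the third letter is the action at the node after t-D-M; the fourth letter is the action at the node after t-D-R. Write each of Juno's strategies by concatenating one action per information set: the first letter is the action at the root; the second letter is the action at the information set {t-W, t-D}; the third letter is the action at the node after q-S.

Iris has 16 pure strategies: WSrc, WSrb, WSsc, WSsb, WNrc, WNrb, WNsc, WNsb, DSrc, DSrb, DSsc, DSsb, DNrc, DNrb, DNsc, DNsb. Columns: tMa, tMd, tRa, tRd, qMa, qMd, qRa, qRd.
{WSrc, WSrb, WSsc, WSsb} → row (-2,-1) (-2,-1) (0,-4) (0,-4) (4,-2) (2,0) (4,-2) (2,0)
{WNrc, WNrb, WNsc, WNsb} → row (-2,-1) (-2,-1) (0,-4) (0,-4) (-3,-4) (-3,-4) (-3,-4) (-3,-4)
{DSrc} → row (-4,4) (-4,4) (6,3) (6,3) (4,-2) (2,0) (4,-2) (2,0)
{DSrb} → row (-4,4) (-4,4) (5,4) (5,4) (4,-2) (2,0) (4,-2) (2,0)
{DSsc} → row (5,1) (5,1) (6,3) (6,3) (4,-2) (2,0) (4,-2) (2,0)
{DSsb} → row (5,1) (5,1) (5,4) (5,4) (4,-2) (2,0) (4,-2) (2,0)
{DNrc} → row (-4,4) (-4,4) (6,3) (6,3) (-3,-4) (-3,-4) (-3,-4) (-3,-4)
{DNrb} → row (-4,4) (-4,4) (5,4) (5,4) (-3,-4) (-3,-4) (-3,-4) (-3,-4)
{DNsc} → row (5,1) (5,1) (6,3) (6,3) (-3,-4) (-3,-4) (-3,-4) (-3,-4)
{DNsb} → row (5,1) (5,1) (5,4) (5,4) (-3,-4) (-3,-4) (-3,-4) (-3,-4)
That's 10 distinct rows out of 16 strategies.

10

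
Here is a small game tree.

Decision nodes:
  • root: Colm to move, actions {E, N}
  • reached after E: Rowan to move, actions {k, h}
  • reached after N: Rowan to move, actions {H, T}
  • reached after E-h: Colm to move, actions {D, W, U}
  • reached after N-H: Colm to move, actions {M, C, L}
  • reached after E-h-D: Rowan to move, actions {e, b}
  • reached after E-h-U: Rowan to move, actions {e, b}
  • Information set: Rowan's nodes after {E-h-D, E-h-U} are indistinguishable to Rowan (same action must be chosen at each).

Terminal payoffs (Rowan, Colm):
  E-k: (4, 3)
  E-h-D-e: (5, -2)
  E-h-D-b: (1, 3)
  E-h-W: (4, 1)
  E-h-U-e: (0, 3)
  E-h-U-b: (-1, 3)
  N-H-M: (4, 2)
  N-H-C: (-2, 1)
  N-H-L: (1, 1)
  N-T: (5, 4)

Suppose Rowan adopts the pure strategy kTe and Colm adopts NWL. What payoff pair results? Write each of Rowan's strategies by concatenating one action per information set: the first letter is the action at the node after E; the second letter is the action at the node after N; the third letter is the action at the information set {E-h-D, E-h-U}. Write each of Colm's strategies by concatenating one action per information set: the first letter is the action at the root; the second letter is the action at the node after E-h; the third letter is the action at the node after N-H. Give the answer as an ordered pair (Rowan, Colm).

(5, 4)

Trace the play path from the root:
  Colm plays N
  Rowan plays T at [N]
→ terminal payoff (5, 4).
(Rowan's choice at the node after E is never reached on this path, so it doesn't affect the outcome.)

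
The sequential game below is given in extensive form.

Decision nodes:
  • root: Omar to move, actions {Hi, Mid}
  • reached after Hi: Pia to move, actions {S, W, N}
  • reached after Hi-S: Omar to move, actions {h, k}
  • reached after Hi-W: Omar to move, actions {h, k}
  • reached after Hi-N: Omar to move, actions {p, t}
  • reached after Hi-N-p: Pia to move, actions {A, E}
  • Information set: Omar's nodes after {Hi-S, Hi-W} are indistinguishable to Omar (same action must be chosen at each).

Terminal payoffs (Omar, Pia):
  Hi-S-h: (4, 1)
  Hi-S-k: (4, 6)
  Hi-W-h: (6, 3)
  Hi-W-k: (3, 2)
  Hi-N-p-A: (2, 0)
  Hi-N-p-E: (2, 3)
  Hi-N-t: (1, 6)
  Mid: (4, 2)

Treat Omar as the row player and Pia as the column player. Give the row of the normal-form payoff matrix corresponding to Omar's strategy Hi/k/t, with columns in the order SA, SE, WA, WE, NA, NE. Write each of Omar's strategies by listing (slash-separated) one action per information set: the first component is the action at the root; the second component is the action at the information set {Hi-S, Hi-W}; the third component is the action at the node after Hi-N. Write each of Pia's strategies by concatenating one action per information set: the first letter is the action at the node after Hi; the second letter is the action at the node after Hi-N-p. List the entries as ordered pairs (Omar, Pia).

vs SA: Omar plays Hi → Pia plays S at [Hi] → Omar plays k at [Hi-S] → (4, 6)
vs SE: Omar plays Hi → Pia plays S at [Hi] → Omar plays k at [Hi-S] → (4, 6)
vs WA: Omar plays Hi → Pia plays W at [Hi] → Omar plays k at [Hi-W] → (3, 2)
vs WE: Omar plays Hi → Pia plays W at [Hi] → Omar plays k at [Hi-W] → (3, 2)
vs NA: Omar plays Hi → Pia plays N at [Hi] → Omar plays t at [Hi-N] → (1, 6)
vs NE: Omar plays Hi → Pia plays N at [Hi] → Omar plays t at [Hi-N] → (1, 6)

(4,6) (4,6) (3,2) (3,2) (1,6) (1,6)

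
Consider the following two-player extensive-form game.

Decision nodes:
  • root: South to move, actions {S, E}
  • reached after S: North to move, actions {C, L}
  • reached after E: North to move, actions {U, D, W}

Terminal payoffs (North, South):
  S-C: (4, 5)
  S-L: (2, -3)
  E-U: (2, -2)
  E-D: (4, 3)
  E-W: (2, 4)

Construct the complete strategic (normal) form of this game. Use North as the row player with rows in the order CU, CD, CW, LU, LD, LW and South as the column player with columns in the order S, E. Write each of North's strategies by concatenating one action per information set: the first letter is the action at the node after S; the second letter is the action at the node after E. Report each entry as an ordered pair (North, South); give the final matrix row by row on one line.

Row CU: S→(4,5), E→(2,-2)
Row CD: S→(4,5), E→(4,3)
Row CW: S→(4,5), E→(2,4)
Row LU: S→(2,-3), E→(2,-2)
Row LD: S→(2,-3), E→(4,3)
Row LW: S→(2,-3), E→(2,4)

CU: (4,5) (2,-2) | CD: (4,5) (4,3) | CW: (4,5) (2,4) | LU: (2,-3) (2,-2) | LD: (2,-3) (4,3) | LW: (2,-3) (2,4)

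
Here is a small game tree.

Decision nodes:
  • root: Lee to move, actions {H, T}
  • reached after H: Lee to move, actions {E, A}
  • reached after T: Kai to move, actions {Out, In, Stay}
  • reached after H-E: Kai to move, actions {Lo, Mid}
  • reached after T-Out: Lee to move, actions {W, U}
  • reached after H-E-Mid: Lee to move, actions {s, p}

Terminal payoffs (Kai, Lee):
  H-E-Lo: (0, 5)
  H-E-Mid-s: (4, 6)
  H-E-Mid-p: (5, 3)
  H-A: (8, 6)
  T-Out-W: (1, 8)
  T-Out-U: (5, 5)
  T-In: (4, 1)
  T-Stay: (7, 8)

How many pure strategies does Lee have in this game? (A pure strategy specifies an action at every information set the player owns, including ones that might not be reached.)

16

Lee owns the root with actions {H, T} — two choices.
Lee owns the node after H with actions {E, A} — two choices.
Lee owns the node after T-Out with actions {W, U} — two choices.
Lee owns the node after H-E-Mid with actions {s, p} — two choices.
A pure strategy fixes one action at each information set independently, so the count is the product 2 × 2 × 2 × 2 = 16.
(For reference, Kai has 6 pure strategies, giving a 16×6 normal-form matrix.)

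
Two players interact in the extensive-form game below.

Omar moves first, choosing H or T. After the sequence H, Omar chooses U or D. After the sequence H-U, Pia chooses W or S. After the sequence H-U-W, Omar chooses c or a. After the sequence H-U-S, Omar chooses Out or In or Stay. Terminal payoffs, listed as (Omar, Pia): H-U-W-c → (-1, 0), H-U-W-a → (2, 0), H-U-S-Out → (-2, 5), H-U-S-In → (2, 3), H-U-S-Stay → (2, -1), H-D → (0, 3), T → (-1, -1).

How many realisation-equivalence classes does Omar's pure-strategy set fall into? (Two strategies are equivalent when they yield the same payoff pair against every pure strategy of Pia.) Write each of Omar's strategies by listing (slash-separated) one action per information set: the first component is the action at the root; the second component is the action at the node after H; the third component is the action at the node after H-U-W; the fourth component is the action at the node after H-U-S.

Omar has 24 pure strategies: H/U/c/Out, H/U/c/In, H/U/c/Stay, H/U/a/Out, H/U/a/In, H/U/a/Stay, H/D/c/Out, H/D/c/In, H/D/c/Stay, H/D/a/Out, H/D/a/In, H/D/a/Stay, T/U/c/Out, T/U/c/In, T/U/c/Stay, T/U/a/Out, T/U/a/In, T/U/a/Stay, T/D/c/Out, T/D/c/In, T/D/c/Stay, T/D/a/Out, T/D/a/In, T/D/a/Stay. Columns: W, S.
{H/U/c/Out} → row (-1,0) (-2,5)
{H/U/c/In} → row (-1,0) (2,3)
{H/U/c/Stay} → row (-1,0) (2,-1)
{H/U/a/Out} → row (2,0) (-2,5)
{H/U/a/In} → row (2,0) (2,3)
{H/U/a/Stay} → row (2,0) (2,-1)
{H/D/c/Out, H/D/c/In, H/D/c/Stay, H/D/a/Out, H/D/a/In, H/D/a/Stay} → row (0,3) (0,3)
{T/U/c/Out, T/U/c/In, T/U/c/Stay, T/U/a/Out, T/U/a/In, T/U/a/Stay, T/D/c/Out, T/D/c/In, T/D/c/Stay, T/D/a/Out, T/D/a/In, T/D/a/Stay} → row (-1,-1) (-1,-1)
That's 8 distinct rows out of 24 strategies.

8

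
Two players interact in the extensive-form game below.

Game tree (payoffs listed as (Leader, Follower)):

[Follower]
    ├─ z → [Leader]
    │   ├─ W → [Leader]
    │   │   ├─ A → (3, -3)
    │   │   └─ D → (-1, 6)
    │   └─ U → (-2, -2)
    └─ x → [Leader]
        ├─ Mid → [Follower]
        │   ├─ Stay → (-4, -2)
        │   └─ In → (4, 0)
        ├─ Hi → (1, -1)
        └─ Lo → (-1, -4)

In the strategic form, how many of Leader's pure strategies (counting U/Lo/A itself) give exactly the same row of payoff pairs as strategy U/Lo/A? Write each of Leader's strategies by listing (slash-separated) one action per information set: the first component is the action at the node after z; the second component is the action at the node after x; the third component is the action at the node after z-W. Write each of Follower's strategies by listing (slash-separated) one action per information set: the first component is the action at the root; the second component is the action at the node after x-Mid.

2

Row for U/Lo/A (columns z/Stay, z/In, x/Stay, x/In): (-2,-2) (-2,-2) (-1,-4) (-1,-4).
Under U/Lo/A, Leader's choice at the node after z-W can never be reached regardless of what Follower does, so varying those choices leaves every outcome unchanged.
Holding the reachable choices fixed and varying the unreachable one freely already gives 2 equivalent strategies.
No other strategy reproduces this row, so those 2 are the full class: U/Lo/A, U/Lo/D.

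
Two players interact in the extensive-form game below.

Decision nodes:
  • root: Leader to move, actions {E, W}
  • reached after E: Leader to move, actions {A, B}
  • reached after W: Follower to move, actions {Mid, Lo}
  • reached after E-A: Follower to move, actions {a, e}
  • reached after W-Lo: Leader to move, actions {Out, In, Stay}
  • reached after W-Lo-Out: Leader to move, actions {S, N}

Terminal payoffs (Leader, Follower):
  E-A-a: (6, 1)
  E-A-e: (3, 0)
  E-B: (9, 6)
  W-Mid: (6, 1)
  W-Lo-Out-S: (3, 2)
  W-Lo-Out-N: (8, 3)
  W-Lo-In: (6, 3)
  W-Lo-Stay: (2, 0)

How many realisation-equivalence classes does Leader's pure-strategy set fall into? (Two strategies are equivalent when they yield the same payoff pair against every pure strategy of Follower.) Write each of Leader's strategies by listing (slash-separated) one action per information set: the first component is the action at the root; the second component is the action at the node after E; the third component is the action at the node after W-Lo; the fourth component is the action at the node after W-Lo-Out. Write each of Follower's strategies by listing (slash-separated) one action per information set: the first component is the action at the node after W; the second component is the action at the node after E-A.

Leader has 24 pure strategies: E/A/Out/S, E/A/Out/N, E/A/In/S, E/A/In/N, E/A/Stay/S, E/A/Stay/N, E/B/Out/S, E/B/Out/N, E/B/In/S, E/B/In/N, E/B/Stay/S, E/B/Stay/N, W/A/Out/S, W/A/Out/N, W/A/In/S, W/A/In/N, W/A/Stay/S, W/A/Stay/N, W/B/Out/S, W/B/Out/N, W/B/In/S, W/B/In/N, W/B/Stay/S, W/B/Stay/N. Columns: Mid/a, Mid/e, Lo/a, Lo/e.
{E/A/Out/S, E/A/Out/N, E/A/In/S, E/A/In/N, E/A/Stay/S, E/A/Stay/N} → row (6,1) (3,0) (6,1) (3,0)
{E/B/Out/S, E/B/Out/N, E/B/In/S, E/B/In/N, E/B/Stay/S, E/B/Stay/N} → row (9,6) (9,6) (9,6) (9,6)
{W/A/Out/S, W/B/Out/S} → row (6,1) (6,1) (3,2) (3,2)
{W/A/Out/N, W/B/Out/N} → row (6,1) (6,1) (8,3) (8,3)
{W/A/In/S, W/A/In/N, W/B/In/S, W/B/In/N} → row (6,1) (6,1) (6,3) (6,3)
{W/A/Stay/S, W/A/Stay/N, W/B/Stay/S, W/B/Stay/N} → row (6,1) (6,1) (2,0) (2,0)
That's 6 distinct rows out of 24 strategies.

6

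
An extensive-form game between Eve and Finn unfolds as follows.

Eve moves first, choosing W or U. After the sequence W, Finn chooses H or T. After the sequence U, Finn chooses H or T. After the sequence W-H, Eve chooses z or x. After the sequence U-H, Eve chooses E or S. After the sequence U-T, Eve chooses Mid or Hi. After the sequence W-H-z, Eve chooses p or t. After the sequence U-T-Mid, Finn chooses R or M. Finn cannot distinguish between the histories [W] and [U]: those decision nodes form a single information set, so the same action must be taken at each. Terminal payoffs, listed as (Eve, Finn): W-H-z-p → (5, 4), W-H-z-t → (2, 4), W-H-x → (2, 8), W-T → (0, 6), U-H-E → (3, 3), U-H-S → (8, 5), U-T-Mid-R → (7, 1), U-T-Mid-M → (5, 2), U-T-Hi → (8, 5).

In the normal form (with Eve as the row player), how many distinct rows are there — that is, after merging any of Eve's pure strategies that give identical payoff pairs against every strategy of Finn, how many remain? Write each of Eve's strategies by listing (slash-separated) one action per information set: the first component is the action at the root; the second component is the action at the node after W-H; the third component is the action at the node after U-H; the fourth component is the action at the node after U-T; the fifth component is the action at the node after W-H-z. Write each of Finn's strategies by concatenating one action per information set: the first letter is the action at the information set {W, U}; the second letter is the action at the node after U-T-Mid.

Eve has 32 pure strategies: W/z/E/Mid/p, W/z/E/Mid/t, W/z/E/Hi/p, W/z/E/Hi/t, W/z/S/Mid/p, W/z/S/Mid/t, W/z/S/Hi/p, W/z/S/Hi/t, W/x/E/Mid/p, W/x/E/Mid/t, W/x/E/Hi/p, W/x/E/Hi/t, W/x/S/Mid/p, W/x/S/Mid/t, W/x/S/Hi/p, W/x/S/Hi/t, U/z/E/Mid/p, U/z/E/Mid/t, U/z/E/Hi/p, U/z/E/Hi/t, U/z/S/Mid/p, U/z/S/Mid/t, U/z/S/Hi/p, U/z/S/Hi/t, U/x/E/Mid/p, U/x/E/Mid/t, U/x/E/Hi/p, U/x/E/Hi/t, U/x/S/Mid/p, U/x/S/Mid/t, U/x/S/Hi/p, U/x/S/Hi/t. Columns: HR, HM, TR, TM.
{W/z/E/Mid/p, W/z/E/Hi/p, W/z/S/Mid/p, W/z/S/Hi/p} → row (5,4) (5,4) (0,6) (0,6)
{W/z/E/Mid/t, W/z/E/Hi/t, W/z/S/Mid/t, W/z/S/Hi/t} → row (2,4) (2,4) (0,6) (0,6)
{W/x/E/Mid/p, W/x/E/Mid/t, W/x/E/Hi/p, W/x/E/Hi/t, W/x/S/Mid/p, W/x/S/Mid/t, W/x/S/Hi/p, W/x/S/Hi/t} → row (2,8) (2,8) (0,6) (0,6)
{U/z/E/Mid/p, U/z/E/Mid/t, U/x/E/Mid/p, U/x/E/Mid/t} → row (3,3) (3,3) (7,1) (5,2)
{U/z/E/Hi/p, U/z/E/Hi/t, U/x/E/Hi/p, U/x/E/Hi/t} → row (3,3) (3,3) (8,5) (8,5)
{U/z/S/Mid/p, U/z/S/Mid/t, U/x/S/Mid/p, U/x/S/Mid/t} → row (8,5) (8,5) (7,1) (5,2)
{U/z/S/Hi/p, U/z/S/Hi/t, U/x/S/Hi/p, U/x/S/Hi/t} → row (8,5) (8,5) (8,5) (8,5)
That's 7 distinct rows out of 32 strategies.

7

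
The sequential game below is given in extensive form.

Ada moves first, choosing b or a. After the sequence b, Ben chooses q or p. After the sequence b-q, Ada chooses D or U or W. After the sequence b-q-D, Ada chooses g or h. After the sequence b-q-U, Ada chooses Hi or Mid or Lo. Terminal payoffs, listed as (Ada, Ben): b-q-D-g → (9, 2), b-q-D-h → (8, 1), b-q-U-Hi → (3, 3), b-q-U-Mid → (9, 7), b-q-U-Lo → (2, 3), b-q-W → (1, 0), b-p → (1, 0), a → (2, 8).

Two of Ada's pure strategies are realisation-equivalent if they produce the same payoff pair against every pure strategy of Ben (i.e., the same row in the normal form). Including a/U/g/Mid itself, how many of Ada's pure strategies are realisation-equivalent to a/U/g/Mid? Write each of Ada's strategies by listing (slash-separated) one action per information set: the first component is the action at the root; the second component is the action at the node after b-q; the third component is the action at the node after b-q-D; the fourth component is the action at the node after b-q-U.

18

Row for a/U/g/Mid (columns q, p): (2,8) (2,8).
Under a/U/g/Mid, Ada's choice at the node after b-q and at the node after b-q-D and at the node after b-q-U can never be reached regardless of what Ben does, so varying those choices leaves every outcome unchanged.
Holding the reachable choices fixed and varying the unreachable ones freely already gives 3 × 2 × 3 = 18 equivalent strategies.
No other strategy reproduces this row, so those 18 are the full class: a/D/g/Hi, a/D/g/Mid, a/D/g/Lo, a/D/h/Hi, a/D/h/Mid, a/D/h/Lo, a/U/g/Hi, a/U/g/Mid, a/U/g/Lo, a/U/h/Hi, a/U/h/Mid, a/U/h/Lo, a/W/g/Hi, a/W/g/Mid, a/W/g/Lo, a/W/h/Hi, a/W/h/Mid, a/W/h/Lo.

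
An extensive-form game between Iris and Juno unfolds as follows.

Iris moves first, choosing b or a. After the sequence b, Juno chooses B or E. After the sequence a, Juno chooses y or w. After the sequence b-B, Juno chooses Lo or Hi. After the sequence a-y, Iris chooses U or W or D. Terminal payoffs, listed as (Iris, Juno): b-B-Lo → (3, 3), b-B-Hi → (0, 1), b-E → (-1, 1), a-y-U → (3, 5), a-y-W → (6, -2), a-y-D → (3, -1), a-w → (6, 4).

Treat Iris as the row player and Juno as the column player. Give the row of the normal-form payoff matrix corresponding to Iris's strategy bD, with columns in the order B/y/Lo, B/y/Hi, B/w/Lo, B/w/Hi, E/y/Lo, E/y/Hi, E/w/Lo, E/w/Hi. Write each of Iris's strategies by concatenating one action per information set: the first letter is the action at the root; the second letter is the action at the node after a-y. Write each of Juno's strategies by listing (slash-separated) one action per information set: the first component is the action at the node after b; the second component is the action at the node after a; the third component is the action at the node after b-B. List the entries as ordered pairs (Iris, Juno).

vs B/y/Lo: Iris plays b → Juno plays B at [b] → Juno plays Lo at [b-B] → (3, 3)
vs B/y/Hi: Iris plays b → Juno plays B at [b] → Juno plays Hi at [b-B] → (0, 1)
vs B/w/Lo: Iris plays b → Juno plays B at [b] → Juno plays Lo at [b-B] → (3, 3)
vs B/w/Hi: Iris plays b → Juno plays B at [b] → Juno plays Hi at [b-B] → (0, 1)
vs E/y/Lo: Iris plays b → Juno plays E at [b] → (-1, 1)
vs E/y/Hi: Iris plays b → Juno plays E at [b] → (-1, 1)
vs E/w/Lo: Iris plays b → Juno plays E at [b] → (-1, 1)
vs E/w/Hi: Iris plays b → Juno plays E at [b] → (-1, 1)

(3,3) (0,1) (3,3) (0,1) (-1,1) (-1,1) (-1,1) (-1,1)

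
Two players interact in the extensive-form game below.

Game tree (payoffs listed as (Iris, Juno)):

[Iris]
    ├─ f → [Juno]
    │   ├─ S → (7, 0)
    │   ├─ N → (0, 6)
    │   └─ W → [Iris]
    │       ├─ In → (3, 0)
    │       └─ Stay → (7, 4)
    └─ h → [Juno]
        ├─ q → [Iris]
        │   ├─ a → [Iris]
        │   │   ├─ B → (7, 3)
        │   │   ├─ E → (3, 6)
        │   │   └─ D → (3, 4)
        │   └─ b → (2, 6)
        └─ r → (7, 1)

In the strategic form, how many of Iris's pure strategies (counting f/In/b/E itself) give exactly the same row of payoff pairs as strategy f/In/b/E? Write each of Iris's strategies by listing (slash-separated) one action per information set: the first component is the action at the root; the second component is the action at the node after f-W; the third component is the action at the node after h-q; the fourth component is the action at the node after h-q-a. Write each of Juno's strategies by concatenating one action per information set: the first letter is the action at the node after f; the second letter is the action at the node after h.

6

Row for f/In/b/E (columns Sq, Sr, Nq, Nr, Wq, Wr): (7,0) (7,0) (0,6) (0,6) (3,0) (3,0).
Under f/In/b/E, Iris's choice at the node after h-q and at the node after h-q-a can never be reached regardless of what Juno does, so varying those choices leaves every outcome unchanged.
Holding the reachable choices fixed and varying the unreachable ones freely already gives 2 × 3 = 6 equivalent strategies.
No other strategy reproduces this row, so those 6 are the full class: f/In/a/B, f/In/a/E, f/In/a/D, f/In/b/B, f/In/b/E, f/In/b/D.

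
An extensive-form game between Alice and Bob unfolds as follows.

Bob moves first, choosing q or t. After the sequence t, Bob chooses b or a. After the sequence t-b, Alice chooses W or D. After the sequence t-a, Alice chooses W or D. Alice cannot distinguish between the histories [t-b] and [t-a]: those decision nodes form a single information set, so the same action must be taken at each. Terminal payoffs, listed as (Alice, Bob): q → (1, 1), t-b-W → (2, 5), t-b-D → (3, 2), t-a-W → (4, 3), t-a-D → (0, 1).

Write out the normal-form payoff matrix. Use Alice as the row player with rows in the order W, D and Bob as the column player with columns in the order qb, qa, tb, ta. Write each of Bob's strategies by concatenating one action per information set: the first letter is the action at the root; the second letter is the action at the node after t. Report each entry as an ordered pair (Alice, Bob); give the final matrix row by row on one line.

           qb       qa       tb       ta
   W    (1,1)    (1,1)    (2,5)    (4,3)
   D    (1,1)    (1,1)    (3,2)    (0,1)

W: (1,1) (1,1) (2,5) (4,3) | D: (1,1) (1,1) (3,2) (0,1)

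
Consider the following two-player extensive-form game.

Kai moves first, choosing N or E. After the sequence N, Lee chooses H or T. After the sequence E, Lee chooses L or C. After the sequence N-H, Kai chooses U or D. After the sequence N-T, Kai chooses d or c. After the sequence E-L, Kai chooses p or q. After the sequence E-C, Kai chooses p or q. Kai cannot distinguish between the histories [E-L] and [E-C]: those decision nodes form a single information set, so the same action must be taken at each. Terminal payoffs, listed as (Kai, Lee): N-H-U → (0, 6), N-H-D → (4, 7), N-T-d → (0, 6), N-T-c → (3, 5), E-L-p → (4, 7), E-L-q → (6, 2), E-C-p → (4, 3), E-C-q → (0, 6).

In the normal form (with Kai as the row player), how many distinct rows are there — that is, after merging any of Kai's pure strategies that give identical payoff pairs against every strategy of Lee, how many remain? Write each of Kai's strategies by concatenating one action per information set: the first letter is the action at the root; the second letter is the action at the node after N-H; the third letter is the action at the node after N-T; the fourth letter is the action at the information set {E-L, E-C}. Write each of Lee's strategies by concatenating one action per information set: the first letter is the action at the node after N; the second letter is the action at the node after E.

Kai has 16 pure strategies: NUdp, NUdq, NUcp, NUcq, NDdp, NDdq, NDcp, NDcq, EUdp, EUdq, EUcp, EUcq, EDdp, EDdq, EDcp, EDcq. Columns: HL, HC, TL, TC.
{NUdp, NUdq} → row (0,6) (0,6) (0,6) (0,6)
{NUcp, NUcq} → row (0,6) (0,6) (3,5) (3,5)
{NDdp, NDdq} → row (4,7) (4,7) (0,6) (0,6)
{NDcp, NDcq} → row (4,7) (4,7) (3,5) (3,5)
{EUdp, EUcp, EDdp, EDcp} → row (4,7) (4,3) (4,7) (4,3)
{EUdq, EUcq, EDdq, EDcq} → row (6,2) (0,6) (6,2) (0,6)
That's 6 distinct rows out of 16 strategies.

6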